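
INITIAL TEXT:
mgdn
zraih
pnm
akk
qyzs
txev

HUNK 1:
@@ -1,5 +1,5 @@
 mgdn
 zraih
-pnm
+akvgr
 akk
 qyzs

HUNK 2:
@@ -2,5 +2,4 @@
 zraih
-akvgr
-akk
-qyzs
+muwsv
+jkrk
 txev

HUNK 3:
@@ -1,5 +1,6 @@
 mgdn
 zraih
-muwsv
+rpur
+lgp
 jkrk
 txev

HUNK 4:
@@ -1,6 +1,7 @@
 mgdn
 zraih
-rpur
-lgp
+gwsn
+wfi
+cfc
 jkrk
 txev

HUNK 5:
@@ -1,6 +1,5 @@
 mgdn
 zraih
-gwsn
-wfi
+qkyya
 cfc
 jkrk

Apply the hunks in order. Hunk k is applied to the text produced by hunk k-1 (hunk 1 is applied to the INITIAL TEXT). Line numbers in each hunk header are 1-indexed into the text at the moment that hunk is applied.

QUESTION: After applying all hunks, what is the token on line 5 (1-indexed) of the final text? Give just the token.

Answer: jkrk

Derivation:
Hunk 1: at line 1 remove [pnm] add [akvgr] -> 6 lines: mgdn zraih akvgr akk qyzs txev
Hunk 2: at line 2 remove [akvgr,akk,qyzs] add [muwsv,jkrk] -> 5 lines: mgdn zraih muwsv jkrk txev
Hunk 3: at line 1 remove [muwsv] add [rpur,lgp] -> 6 lines: mgdn zraih rpur lgp jkrk txev
Hunk 4: at line 1 remove [rpur,lgp] add [gwsn,wfi,cfc] -> 7 lines: mgdn zraih gwsn wfi cfc jkrk txev
Hunk 5: at line 1 remove [gwsn,wfi] add [qkyya] -> 6 lines: mgdn zraih qkyya cfc jkrk txev
Final line 5: jkrk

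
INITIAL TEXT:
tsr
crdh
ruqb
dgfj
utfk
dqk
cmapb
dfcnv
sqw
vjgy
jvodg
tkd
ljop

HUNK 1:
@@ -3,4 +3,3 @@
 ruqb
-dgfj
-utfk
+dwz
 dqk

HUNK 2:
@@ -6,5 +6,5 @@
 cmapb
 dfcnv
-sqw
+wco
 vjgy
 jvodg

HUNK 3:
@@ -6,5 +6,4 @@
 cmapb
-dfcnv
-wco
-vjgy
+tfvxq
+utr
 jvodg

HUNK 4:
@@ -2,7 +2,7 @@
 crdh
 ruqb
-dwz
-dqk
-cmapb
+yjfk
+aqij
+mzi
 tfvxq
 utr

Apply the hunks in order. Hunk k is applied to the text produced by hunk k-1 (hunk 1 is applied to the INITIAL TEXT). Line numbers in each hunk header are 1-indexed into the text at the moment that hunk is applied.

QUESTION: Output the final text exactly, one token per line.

Hunk 1: at line 3 remove [dgfj,utfk] add [dwz] -> 12 lines: tsr crdh ruqb dwz dqk cmapb dfcnv sqw vjgy jvodg tkd ljop
Hunk 2: at line 6 remove [sqw] add [wco] -> 12 lines: tsr crdh ruqb dwz dqk cmapb dfcnv wco vjgy jvodg tkd ljop
Hunk 3: at line 6 remove [dfcnv,wco,vjgy] add [tfvxq,utr] -> 11 lines: tsr crdh ruqb dwz dqk cmapb tfvxq utr jvodg tkd ljop
Hunk 4: at line 2 remove [dwz,dqk,cmapb] add [yjfk,aqij,mzi] -> 11 lines: tsr crdh ruqb yjfk aqij mzi tfvxq utr jvodg tkd ljop

Answer: tsr
crdh
ruqb
yjfk
aqij
mzi
tfvxq
utr
jvodg
tkd
ljop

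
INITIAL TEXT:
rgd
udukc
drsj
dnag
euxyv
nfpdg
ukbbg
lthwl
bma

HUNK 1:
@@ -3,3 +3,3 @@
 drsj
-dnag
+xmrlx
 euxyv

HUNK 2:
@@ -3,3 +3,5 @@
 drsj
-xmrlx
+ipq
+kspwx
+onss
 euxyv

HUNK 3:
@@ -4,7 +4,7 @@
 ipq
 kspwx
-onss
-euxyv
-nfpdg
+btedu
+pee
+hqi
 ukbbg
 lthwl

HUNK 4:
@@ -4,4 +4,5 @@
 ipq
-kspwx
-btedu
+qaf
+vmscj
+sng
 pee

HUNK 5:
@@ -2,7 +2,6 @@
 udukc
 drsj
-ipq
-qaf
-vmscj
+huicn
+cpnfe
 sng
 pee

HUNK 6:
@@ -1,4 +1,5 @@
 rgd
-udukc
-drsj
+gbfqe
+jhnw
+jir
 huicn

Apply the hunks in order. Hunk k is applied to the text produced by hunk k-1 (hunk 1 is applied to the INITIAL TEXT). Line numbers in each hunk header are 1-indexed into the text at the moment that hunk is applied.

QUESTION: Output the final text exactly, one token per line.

Answer: rgd
gbfqe
jhnw
jir
huicn
cpnfe
sng
pee
hqi
ukbbg
lthwl
bma

Derivation:
Hunk 1: at line 3 remove [dnag] add [xmrlx] -> 9 lines: rgd udukc drsj xmrlx euxyv nfpdg ukbbg lthwl bma
Hunk 2: at line 3 remove [xmrlx] add [ipq,kspwx,onss] -> 11 lines: rgd udukc drsj ipq kspwx onss euxyv nfpdg ukbbg lthwl bma
Hunk 3: at line 4 remove [onss,euxyv,nfpdg] add [btedu,pee,hqi] -> 11 lines: rgd udukc drsj ipq kspwx btedu pee hqi ukbbg lthwl bma
Hunk 4: at line 4 remove [kspwx,btedu] add [qaf,vmscj,sng] -> 12 lines: rgd udukc drsj ipq qaf vmscj sng pee hqi ukbbg lthwl bma
Hunk 5: at line 2 remove [ipq,qaf,vmscj] add [huicn,cpnfe] -> 11 lines: rgd udukc drsj huicn cpnfe sng pee hqi ukbbg lthwl bma
Hunk 6: at line 1 remove [udukc,drsj] add [gbfqe,jhnw,jir] -> 12 lines: rgd gbfqe jhnw jir huicn cpnfe sng pee hqi ukbbg lthwl bma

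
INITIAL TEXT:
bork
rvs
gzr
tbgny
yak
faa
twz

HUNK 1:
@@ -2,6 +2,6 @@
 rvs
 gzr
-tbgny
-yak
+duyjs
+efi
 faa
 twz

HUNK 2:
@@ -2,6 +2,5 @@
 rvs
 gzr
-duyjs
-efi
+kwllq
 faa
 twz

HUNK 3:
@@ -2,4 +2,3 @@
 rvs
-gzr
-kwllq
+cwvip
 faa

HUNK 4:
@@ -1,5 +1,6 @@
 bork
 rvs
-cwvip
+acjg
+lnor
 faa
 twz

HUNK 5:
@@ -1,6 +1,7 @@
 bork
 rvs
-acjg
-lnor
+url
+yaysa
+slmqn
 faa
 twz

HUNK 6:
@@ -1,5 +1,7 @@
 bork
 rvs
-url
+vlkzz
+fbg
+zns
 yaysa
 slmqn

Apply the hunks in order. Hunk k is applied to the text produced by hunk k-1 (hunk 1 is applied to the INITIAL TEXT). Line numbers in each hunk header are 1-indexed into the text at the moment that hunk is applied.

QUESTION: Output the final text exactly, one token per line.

Answer: bork
rvs
vlkzz
fbg
zns
yaysa
slmqn
faa
twz

Derivation:
Hunk 1: at line 2 remove [tbgny,yak] add [duyjs,efi] -> 7 lines: bork rvs gzr duyjs efi faa twz
Hunk 2: at line 2 remove [duyjs,efi] add [kwllq] -> 6 lines: bork rvs gzr kwllq faa twz
Hunk 3: at line 2 remove [gzr,kwllq] add [cwvip] -> 5 lines: bork rvs cwvip faa twz
Hunk 4: at line 1 remove [cwvip] add [acjg,lnor] -> 6 lines: bork rvs acjg lnor faa twz
Hunk 5: at line 1 remove [acjg,lnor] add [url,yaysa,slmqn] -> 7 lines: bork rvs url yaysa slmqn faa twz
Hunk 6: at line 1 remove [url] add [vlkzz,fbg,zns] -> 9 lines: bork rvs vlkzz fbg zns yaysa slmqn faa twz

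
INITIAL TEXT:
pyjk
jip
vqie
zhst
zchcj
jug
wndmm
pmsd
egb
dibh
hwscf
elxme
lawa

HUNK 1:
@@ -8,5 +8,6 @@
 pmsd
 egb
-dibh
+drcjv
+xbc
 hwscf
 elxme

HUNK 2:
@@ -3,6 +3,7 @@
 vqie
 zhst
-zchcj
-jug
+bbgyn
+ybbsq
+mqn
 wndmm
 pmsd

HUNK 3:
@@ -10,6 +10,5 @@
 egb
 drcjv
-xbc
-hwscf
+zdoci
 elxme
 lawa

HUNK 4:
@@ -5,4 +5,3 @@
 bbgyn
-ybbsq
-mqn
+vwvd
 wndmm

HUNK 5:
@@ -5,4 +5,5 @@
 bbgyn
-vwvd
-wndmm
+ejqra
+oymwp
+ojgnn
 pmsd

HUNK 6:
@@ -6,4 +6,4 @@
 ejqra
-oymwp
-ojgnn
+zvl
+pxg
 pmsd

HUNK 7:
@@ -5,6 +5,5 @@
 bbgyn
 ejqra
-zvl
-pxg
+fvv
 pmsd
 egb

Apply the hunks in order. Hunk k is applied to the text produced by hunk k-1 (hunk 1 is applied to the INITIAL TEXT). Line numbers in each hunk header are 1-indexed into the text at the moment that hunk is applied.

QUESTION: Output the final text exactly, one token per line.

Hunk 1: at line 8 remove [dibh] add [drcjv,xbc] -> 14 lines: pyjk jip vqie zhst zchcj jug wndmm pmsd egb drcjv xbc hwscf elxme lawa
Hunk 2: at line 3 remove [zchcj,jug] add [bbgyn,ybbsq,mqn] -> 15 lines: pyjk jip vqie zhst bbgyn ybbsq mqn wndmm pmsd egb drcjv xbc hwscf elxme lawa
Hunk 3: at line 10 remove [xbc,hwscf] add [zdoci] -> 14 lines: pyjk jip vqie zhst bbgyn ybbsq mqn wndmm pmsd egb drcjv zdoci elxme lawa
Hunk 4: at line 5 remove [ybbsq,mqn] add [vwvd] -> 13 lines: pyjk jip vqie zhst bbgyn vwvd wndmm pmsd egb drcjv zdoci elxme lawa
Hunk 5: at line 5 remove [vwvd,wndmm] add [ejqra,oymwp,ojgnn] -> 14 lines: pyjk jip vqie zhst bbgyn ejqra oymwp ojgnn pmsd egb drcjv zdoci elxme lawa
Hunk 6: at line 6 remove [oymwp,ojgnn] add [zvl,pxg] -> 14 lines: pyjk jip vqie zhst bbgyn ejqra zvl pxg pmsd egb drcjv zdoci elxme lawa
Hunk 7: at line 5 remove [zvl,pxg] add [fvv] -> 13 lines: pyjk jip vqie zhst bbgyn ejqra fvv pmsd egb drcjv zdoci elxme lawa

Answer: pyjk
jip
vqie
zhst
bbgyn
ejqra
fvv
pmsd
egb
drcjv
zdoci
elxme
lawa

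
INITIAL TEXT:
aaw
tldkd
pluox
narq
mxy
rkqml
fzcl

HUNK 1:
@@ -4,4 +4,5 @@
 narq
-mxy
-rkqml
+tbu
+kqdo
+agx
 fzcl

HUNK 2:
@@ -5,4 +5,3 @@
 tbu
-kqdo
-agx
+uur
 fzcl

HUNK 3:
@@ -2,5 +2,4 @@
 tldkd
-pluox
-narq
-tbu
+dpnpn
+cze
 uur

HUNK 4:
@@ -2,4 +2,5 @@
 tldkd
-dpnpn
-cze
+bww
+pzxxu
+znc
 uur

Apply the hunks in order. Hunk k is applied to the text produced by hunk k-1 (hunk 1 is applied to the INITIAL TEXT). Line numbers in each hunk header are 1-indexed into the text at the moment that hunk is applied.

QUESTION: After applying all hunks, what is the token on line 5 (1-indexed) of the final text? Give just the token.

Answer: znc

Derivation:
Hunk 1: at line 4 remove [mxy,rkqml] add [tbu,kqdo,agx] -> 8 lines: aaw tldkd pluox narq tbu kqdo agx fzcl
Hunk 2: at line 5 remove [kqdo,agx] add [uur] -> 7 lines: aaw tldkd pluox narq tbu uur fzcl
Hunk 3: at line 2 remove [pluox,narq,tbu] add [dpnpn,cze] -> 6 lines: aaw tldkd dpnpn cze uur fzcl
Hunk 4: at line 2 remove [dpnpn,cze] add [bww,pzxxu,znc] -> 7 lines: aaw tldkd bww pzxxu znc uur fzcl
Final line 5: znc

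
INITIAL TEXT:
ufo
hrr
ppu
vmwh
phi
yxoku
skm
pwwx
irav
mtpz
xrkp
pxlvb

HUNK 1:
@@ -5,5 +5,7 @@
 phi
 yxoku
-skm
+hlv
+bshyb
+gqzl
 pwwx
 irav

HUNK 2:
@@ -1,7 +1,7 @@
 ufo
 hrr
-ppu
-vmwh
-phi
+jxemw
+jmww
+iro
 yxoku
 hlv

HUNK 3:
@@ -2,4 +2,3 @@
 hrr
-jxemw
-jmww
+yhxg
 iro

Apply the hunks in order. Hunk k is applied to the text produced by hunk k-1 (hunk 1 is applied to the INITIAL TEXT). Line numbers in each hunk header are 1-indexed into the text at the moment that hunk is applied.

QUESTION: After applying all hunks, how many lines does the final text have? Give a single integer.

Answer: 13

Derivation:
Hunk 1: at line 5 remove [skm] add [hlv,bshyb,gqzl] -> 14 lines: ufo hrr ppu vmwh phi yxoku hlv bshyb gqzl pwwx irav mtpz xrkp pxlvb
Hunk 2: at line 1 remove [ppu,vmwh,phi] add [jxemw,jmww,iro] -> 14 lines: ufo hrr jxemw jmww iro yxoku hlv bshyb gqzl pwwx irav mtpz xrkp pxlvb
Hunk 3: at line 2 remove [jxemw,jmww] add [yhxg] -> 13 lines: ufo hrr yhxg iro yxoku hlv bshyb gqzl pwwx irav mtpz xrkp pxlvb
Final line count: 13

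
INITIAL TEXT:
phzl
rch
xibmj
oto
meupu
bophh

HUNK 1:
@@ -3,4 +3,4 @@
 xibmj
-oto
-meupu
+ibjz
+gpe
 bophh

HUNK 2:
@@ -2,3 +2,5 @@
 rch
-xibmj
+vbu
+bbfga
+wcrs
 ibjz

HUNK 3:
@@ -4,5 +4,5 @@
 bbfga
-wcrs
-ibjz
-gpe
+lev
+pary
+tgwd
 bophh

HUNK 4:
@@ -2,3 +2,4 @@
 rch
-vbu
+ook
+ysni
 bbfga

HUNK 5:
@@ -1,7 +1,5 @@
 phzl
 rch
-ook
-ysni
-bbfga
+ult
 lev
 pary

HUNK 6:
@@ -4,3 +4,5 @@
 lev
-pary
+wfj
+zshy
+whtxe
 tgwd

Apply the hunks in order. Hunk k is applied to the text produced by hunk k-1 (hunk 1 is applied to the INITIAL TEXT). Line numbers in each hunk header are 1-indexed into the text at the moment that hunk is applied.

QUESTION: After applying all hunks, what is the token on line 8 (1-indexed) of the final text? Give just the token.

Answer: tgwd

Derivation:
Hunk 1: at line 3 remove [oto,meupu] add [ibjz,gpe] -> 6 lines: phzl rch xibmj ibjz gpe bophh
Hunk 2: at line 2 remove [xibmj] add [vbu,bbfga,wcrs] -> 8 lines: phzl rch vbu bbfga wcrs ibjz gpe bophh
Hunk 3: at line 4 remove [wcrs,ibjz,gpe] add [lev,pary,tgwd] -> 8 lines: phzl rch vbu bbfga lev pary tgwd bophh
Hunk 4: at line 2 remove [vbu] add [ook,ysni] -> 9 lines: phzl rch ook ysni bbfga lev pary tgwd bophh
Hunk 5: at line 1 remove [ook,ysni,bbfga] add [ult] -> 7 lines: phzl rch ult lev pary tgwd bophh
Hunk 6: at line 4 remove [pary] add [wfj,zshy,whtxe] -> 9 lines: phzl rch ult lev wfj zshy whtxe tgwd bophh
Final line 8: tgwd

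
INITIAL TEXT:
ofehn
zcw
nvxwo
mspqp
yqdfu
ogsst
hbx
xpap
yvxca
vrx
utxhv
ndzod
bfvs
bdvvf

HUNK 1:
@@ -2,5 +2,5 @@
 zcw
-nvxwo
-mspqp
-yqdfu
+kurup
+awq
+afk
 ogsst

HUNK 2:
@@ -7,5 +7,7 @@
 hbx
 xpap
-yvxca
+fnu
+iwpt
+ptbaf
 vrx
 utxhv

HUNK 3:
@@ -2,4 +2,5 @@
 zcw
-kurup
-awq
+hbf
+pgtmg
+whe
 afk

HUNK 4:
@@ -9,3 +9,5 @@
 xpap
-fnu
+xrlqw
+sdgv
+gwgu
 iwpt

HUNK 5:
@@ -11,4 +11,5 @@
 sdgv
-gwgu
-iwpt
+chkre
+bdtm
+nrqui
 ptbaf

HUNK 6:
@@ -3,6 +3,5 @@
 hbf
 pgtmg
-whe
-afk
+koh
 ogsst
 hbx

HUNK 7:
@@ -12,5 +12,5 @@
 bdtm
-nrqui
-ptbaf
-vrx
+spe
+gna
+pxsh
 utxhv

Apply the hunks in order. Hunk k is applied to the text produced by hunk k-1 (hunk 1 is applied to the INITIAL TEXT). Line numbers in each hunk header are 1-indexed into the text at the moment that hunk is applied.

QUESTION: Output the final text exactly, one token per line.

Hunk 1: at line 2 remove [nvxwo,mspqp,yqdfu] add [kurup,awq,afk] -> 14 lines: ofehn zcw kurup awq afk ogsst hbx xpap yvxca vrx utxhv ndzod bfvs bdvvf
Hunk 2: at line 7 remove [yvxca] add [fnu,iwpt,ptbaf] -> 16 lines: ofehn zcw kurup awq afk ogsst hbx xpap fnu iwpt ptbaf vrx utxhv ndzod bfvs bdvvf
Hunk 3: at line 2 remove [kurup,awq] add [hbf,pgtmg,whe] -> 17 lines: ofehn zcw hbf pgtmg whe afk ogsst hbx xpap fnu iwpt ptbaf vrx utxhv ndzod bfvs bdvvf
Hunk 4: at line 9 remove [fnu] add [xrlqw,sdgv,gwgu] -> 19 lines: ofehn zcw hbf pgtmg whe afk ogsst hbx xpap xrlqw sdgv gwgu iwpt ptbaf vrx utxhv ndzod bfvs bdvvf
Hunk 5: at line 11 remove [gwgu,iwpt] add [chkre,bdtm,nrqui] -> 20 lines: ofehn zcw hbf pgtmg whe afk ogsst hbx xpap xrlqw sdgv chkre bdtm nrqui ptbaf vrx utxhv ndzod bfvs bdvvf
Hunk 6: at line 3 remove [whe,afk] add [koh] -> 19 lines: ofehn zcw hbf pgtmg koh ogsst hbx xpap xrlqw sdgv chkre bdtm nrqui ptbaf vrx utxhv ndzod bfvs bdvvf
Hunk 7: at line 12 remove [nrqui,ptbaf,vrx] add [spe,gna,pxsh] -> 19 lines: ofehn zcw hbf pgtmg koh ogsst hbx xpap xrlqw sdgv chkre bdtm spe gna pxsh utxhv ndzod bfvs bdvvf

Answer: ofehn
zcw
hbf
pgtmg
koh
ogsst
hbx
xpap
xrlqw
sdgv
chkre
bdtm
spe
gna
pxsh
utxhv
ndzod
bfvs
bdvvf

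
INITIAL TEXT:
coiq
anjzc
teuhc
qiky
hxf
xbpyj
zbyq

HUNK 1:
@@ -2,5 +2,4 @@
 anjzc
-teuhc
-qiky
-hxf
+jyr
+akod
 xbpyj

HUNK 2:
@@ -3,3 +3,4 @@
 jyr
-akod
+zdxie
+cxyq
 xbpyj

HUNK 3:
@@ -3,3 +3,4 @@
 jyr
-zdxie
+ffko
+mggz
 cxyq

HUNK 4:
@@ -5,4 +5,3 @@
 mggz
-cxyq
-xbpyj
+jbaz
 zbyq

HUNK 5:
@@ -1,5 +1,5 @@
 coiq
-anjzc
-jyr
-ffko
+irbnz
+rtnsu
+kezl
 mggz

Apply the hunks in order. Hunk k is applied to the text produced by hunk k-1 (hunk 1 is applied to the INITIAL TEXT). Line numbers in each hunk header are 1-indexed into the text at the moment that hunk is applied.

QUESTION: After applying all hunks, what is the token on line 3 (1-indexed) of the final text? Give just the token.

Hunk 1: at line 2 remove [teuhc,qiky,hxf] add [jyr,akod] -> 6 lines: coiq anjzc jyr akod xbpyj zbyq
Hunk 2: at line 3 remove [akod] add [zdxie,cxyq] -> 7 lines: coiq anjzc jyr zdxie cxyq xbpyj zbyq
Hunk 3: at line 3 remove [zdxie] add [ffko,mggz] -> 8 lines: coiq anjzc jyr ffko mggz cxyq xbpyj zbyq
Hunk 4: at line 5 remove [cxyq,xbpyj] add [jbaz] -> 7 lines: coiq anjzc jyr ffko mggz jbaz zbyq
Hunk 5: at line 1 remove [anjzc,jyr,ffko] add [irbnz,rtnsu,kezl] -> 7 lines: coiq irbnz rtnsu kezl mggz jbaz zbyq
Final line 3: rtnsu

Answer: rtnsu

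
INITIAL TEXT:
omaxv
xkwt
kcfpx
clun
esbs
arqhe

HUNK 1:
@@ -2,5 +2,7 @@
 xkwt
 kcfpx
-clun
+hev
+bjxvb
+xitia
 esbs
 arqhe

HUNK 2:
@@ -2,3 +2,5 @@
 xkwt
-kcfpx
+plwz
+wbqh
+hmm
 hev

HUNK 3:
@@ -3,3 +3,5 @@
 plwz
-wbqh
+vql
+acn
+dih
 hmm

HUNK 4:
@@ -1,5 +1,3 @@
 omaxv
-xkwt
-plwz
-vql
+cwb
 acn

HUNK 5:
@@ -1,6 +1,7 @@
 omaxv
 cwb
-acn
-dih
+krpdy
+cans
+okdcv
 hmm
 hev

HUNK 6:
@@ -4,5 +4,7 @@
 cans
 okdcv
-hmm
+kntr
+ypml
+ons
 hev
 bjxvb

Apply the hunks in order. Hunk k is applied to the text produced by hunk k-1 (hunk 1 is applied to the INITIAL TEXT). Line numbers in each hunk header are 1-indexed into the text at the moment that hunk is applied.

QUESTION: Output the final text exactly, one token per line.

Answer: omaxv
cwb
krpdy
cans
okdcv
kntr
ypml
ons
hev
bjxvb
xitia
esbs
arqhe

Derivation:
Hunk 1: at line 2 remove [clun] add [hev,bjxvb,xitia] -> 8 lines: omaxv xkwt kcfpx hev bjxvb xitia esbs arqhe
Hunk 2: at line 2 remove [kcfpx] add [plwz,wbqh,hmm] -> 10 lines: omaxv xkwt plwz wbqh hmm hev bjxvb xitia esbs arqhe
Hunk 3: at line 3 remove [wbqh] add [vql,acn,dih] -> 12 lines: omaxv xkwt plwz vql acn dih hmm hev bjxvb xitia esbs arqhe
Hunk 4: at line 1 remove [xkwt,plwz,vql] add [cwb] -> 10 lines: omaxv cwb acn dih hmm hev bjxvb xitia esbs arqhe
Hunk 5: at line 1 remove [acn,dih] add [krpdy,cans,okdcv] -> 11 lines: omaxv cwb krpdy cans okdcv hmm hev bjxvb xitia esbs arqhe
Hunk 6: at line 4 remove [hmm] add [kntr,ypml,ons] -> 13 lines: omaxv cwb krpdy cans okdcv kntr ypml ons hev bjxvb xitia esbs arqhe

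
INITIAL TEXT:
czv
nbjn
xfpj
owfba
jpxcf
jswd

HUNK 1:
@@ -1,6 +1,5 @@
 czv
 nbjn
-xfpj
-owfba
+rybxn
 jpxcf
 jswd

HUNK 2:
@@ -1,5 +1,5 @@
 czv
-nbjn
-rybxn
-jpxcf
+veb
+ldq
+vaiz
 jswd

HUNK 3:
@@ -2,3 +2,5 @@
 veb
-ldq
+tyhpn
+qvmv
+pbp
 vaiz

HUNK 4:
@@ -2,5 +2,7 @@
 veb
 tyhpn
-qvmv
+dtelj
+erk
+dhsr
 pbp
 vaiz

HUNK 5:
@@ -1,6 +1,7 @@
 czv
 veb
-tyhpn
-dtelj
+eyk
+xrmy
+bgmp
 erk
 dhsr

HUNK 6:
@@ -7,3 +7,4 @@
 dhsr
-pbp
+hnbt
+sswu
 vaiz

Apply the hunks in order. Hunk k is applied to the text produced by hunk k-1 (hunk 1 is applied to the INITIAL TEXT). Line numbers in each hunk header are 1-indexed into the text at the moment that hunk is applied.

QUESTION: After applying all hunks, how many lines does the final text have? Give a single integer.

Answer: 11

Derivation:
Hunk 1: at line 1 remove [xfpj,owfba] add [rybxn] -> 5 lines: czv nbjn rybxn jpxcf jswd
Hunk 2: at line 1 remove [nbjn,rybxn,jpxcf] add [veb,ldq,vaiz] -> 5 lines: czv veb ldq vaiz jswd
Hunk 3: at line 2 remove [ldq] add [tyhpn,qvmv,pbp] -> 7 lines: czv veb tyhpn qvmv pbp vaiz jswd
Hunk 4: at line 2 remove [qvmv] add [dtelj,erk,dhsr] -> 9 lines: czv veb tyhpn dtelj erk dhsr pbp vaiz jswd
Hunk 5: at line 1 remove [tyhpn,dtelj] add [eyk,xrmy,bgmp] -> 10 lines: czv veb eyk xrmy bgmp erk dhsr pbp vaiz jswd
Hunk 6: at line 7 remove [pbp] add [hnbt,sswu] -> 11 lines: czv veb eyk xrmy bgmp erk dhsr hnbt sswu vaiz jswd
Final line count: 11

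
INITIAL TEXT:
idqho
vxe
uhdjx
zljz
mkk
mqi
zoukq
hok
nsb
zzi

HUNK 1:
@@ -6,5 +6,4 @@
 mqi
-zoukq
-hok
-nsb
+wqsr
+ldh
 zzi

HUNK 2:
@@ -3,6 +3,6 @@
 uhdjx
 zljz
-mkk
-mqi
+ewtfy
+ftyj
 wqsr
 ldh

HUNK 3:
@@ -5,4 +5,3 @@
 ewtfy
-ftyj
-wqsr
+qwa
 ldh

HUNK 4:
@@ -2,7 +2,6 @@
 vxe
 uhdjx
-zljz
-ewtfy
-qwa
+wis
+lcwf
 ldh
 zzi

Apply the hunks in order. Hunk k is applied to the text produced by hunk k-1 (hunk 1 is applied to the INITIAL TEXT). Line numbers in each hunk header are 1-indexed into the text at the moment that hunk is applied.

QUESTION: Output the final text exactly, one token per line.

Hunk 1: at line 6 remove [zoukq,hok,nsb] add [wqsr,ldh] -> 9 lines: idqho vxe uhdjx zljz mkk mqi wqsr ldh zzi
Hunk 2: at line 3 remove [mkk,mqi] add [ewtfy,ftyj] -> 9 lines: idqho vxe uhdjx zljz ewtfy ftyj wqsr ldh zzi
Hunk 3: at line 5 remove [ftyj,wqsr] add [qwa] -> 8 lines: idqho vxe uhdjx zljz ewtfy qwa ldh zzi
Hunk 4: at line 2 remove [zljz,ewtfy,qwa] add [wis,lcwf] -> 7 lines: idqho vxe uhdjx wis lcwf ldh zzi

Answer: idqho
vxe
uhdjx
wis
lcwf
ldh
zzi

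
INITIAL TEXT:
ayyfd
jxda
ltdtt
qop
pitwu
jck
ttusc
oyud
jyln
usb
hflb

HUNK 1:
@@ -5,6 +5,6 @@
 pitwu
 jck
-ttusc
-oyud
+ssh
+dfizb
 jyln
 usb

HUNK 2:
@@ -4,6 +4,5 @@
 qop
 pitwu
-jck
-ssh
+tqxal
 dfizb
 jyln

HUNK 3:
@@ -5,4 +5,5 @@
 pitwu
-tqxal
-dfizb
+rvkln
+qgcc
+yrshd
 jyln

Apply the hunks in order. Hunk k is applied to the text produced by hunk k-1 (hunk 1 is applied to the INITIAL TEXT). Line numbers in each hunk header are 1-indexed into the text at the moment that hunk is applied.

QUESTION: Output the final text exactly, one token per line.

Hunk 1: at line 5 remove [ttusc,oyud] add [ssh,dfizb] -> 11 lines: ayyfd jxda ltdtt qop pitwu jck ssh dfizb jyln usb hflb
Hunk 2: at line 4 remove [jck,ssh] add [tqxal] -> 10 lines: ayyfd jxda ltdtt qop pitwu tqxal dfizb jyln usb hflb
Hunk 3: at line 5 remove [tqxal,dfizb] add [rvkln,qgcc,yrshd] -> 11 lines: ayyfd jxda ltdtt qop pitwu rvkln qgcc yrshd jyln usb hflb

Answer: ayyfd
jxda
ltdtt
qop
pitwu
rvkln
qgcc
yrshd
jyln
usb
hflb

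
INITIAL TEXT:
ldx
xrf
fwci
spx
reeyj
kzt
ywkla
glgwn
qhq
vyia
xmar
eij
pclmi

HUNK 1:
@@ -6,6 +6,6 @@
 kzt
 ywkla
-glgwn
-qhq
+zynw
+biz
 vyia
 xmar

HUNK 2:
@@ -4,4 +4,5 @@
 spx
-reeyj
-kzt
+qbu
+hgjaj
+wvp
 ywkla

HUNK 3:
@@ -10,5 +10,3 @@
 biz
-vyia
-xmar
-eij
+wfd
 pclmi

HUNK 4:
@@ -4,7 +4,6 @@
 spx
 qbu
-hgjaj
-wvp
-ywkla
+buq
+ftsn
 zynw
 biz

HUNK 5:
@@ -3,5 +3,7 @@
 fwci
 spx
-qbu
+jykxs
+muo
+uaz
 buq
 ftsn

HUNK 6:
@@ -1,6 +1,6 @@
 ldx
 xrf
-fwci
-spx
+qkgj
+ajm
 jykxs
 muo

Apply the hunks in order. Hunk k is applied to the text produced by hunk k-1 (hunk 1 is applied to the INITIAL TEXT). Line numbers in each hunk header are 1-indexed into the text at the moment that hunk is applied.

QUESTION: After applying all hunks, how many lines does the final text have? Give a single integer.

Hunk 1: at line 6 remove [glgwn,qhq] add [zynw,biz] -> 13 lines: ldx xrf fwci spx reeyj kzt ywkla zynw biz vyia xmar eij pclmi
Hunk 2: at line 4 remove [reeyj,kzt] add [qbu,hgjaj,wvp] -> 14 lines: ldx xrf fwci spx qbu hgjaj wvp ywkla zynw biz vyia xmar eij pclmi
Hunk 3: at line 10 remove [vyia,xmar,eij] add [wfd] -> 12 lines: ldx xrf fwci spx qbu hgjaj wvp ywkla zynw biz wfd pclmi
Hunk 4: at line 4 remove [hgjaj,wvp,ywkla] add [buq,ftsn] -> 11 lines: ldx xrf fwci spx qbu buq ftsn zynw biz wfd pclmi
Hunk 5: at line 3 remove [qbu] add [jykxs,muo,uaz] -> 13 lines: ldx xrf fwci spx jykxs muo uaz buq ftsn zynw biz wfd pclmi
Hunk 6: at line 1 remove [fwci,spx] add [qkgj,ajm] -> 13 lines: ldx xrf qkgj ajm jykxs muo uaz buq ftsn zynw biz wfd pclmi
Final line count: 13

Answer: 13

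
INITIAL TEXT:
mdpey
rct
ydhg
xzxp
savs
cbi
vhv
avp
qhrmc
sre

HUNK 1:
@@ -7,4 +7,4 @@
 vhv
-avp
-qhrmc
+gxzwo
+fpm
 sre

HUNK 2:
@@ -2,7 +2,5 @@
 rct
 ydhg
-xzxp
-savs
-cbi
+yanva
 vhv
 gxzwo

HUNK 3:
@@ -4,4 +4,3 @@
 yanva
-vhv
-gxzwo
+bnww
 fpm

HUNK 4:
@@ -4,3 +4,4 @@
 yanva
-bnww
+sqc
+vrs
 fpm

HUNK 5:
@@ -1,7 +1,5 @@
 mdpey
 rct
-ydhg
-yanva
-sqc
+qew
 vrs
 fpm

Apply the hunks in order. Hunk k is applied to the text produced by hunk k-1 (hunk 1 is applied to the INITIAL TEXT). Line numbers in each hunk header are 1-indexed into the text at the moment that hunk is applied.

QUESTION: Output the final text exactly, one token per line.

Answer: mdpey
rct
qew
vrs
fpm
sre

Derivation:
Hunk 1: at line 7 remove [avp,qhrmc] add [gxzwo,fpm] -> 10 lines: mdpey rct ydhg xzxp savs cbi vhv gxzwo fpm sre
Hunk 2: at line 2 remove [xzxp,savs,cbi] add [yanva] -> 8 lines: mdpey rct ydhg yanva vhv gxzwo fpm sre
Hunk 3: at line 4 remove [vhv,gxzwo] add [bnww] -> 7 lines: mdpey rct ydhg yanva bnww fpm sre
Hunk 4: at line 4 remove [bnww] add [sqc,vrs] -> 8 lines: mdpey rct ydhg yanva sqc vrs fpm sre
Hunk 5: at line 1 remove [ydhg,yanva,sqc] add [qew] -> 6 lines: mdpey rct qew vrs fpm sre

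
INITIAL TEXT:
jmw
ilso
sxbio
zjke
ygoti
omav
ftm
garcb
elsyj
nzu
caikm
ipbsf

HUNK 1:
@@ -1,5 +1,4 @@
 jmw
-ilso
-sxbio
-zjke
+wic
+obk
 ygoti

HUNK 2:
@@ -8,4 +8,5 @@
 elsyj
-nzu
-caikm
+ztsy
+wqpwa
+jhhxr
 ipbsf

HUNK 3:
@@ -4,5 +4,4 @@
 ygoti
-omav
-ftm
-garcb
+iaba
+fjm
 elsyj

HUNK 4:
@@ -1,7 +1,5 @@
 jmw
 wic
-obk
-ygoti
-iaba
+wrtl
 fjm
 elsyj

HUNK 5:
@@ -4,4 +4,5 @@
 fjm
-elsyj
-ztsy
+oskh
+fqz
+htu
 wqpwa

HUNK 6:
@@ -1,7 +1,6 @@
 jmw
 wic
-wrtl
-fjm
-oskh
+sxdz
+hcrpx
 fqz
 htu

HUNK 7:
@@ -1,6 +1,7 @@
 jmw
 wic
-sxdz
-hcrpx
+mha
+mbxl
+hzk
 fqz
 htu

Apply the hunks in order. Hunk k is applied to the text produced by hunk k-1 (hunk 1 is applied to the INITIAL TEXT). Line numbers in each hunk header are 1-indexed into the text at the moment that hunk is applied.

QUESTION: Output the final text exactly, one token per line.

Hunk 1: at line 1 remove [ilso,sxbio,zjke] add [wic,obk] -> 11 lines: jmw wic obk ygoti omav ftm garcb elsyj nzu caikm ipbsf
Hunk 2: at line 8 remove [nzu,caikm] add [ztsy,wqpwa,jhhxr] -> 12 lines: jmw wic obk ygoti omav ftm garcb elsyj ztsy wqpwa jhhxr ipbsf
Hunk 3: at line 4 remove [omav,ftm,garcb] add [iaba,fjm] -> 11 lines: jmw wic obk ygoti iaba fjm elsyj ztsy wqpwa jhhxr ipbsf
Hunk 4: at line 1 remove [obk,ygoti,iaba] add [wrtl] -> 9 lines: jmw wic wrtl fjm elsyj ztsy wqpwa jhhxr ipbsf
Hunk 5: at line 4 remove [elsyj,ztsy] add [oskh,fqz,htu] -> 10 lines: jmw wic wrtl fjm oskh fqz htu wqpwa jhhxr ipbsf
Hunk 6: at line 1 remove [wrtl,fjm,oskh] add [sxdz,hcrpx] -> 9 lines: jmw wic sxdz hcrpx fqz htu wqpwa jhhxr ipbsf
Hunk 7: at line 1 remove [sxdz,hcrpx] add [mha,mbxl,hzk] -> 10 lines: jmw wic mha mbxl hzk fqz htu wqpwa jhhxr ipbsf

Answer: jmw
wic
mha
mbxl
hzk
fqz
htu
wqpwa
jhhxr
ipbsf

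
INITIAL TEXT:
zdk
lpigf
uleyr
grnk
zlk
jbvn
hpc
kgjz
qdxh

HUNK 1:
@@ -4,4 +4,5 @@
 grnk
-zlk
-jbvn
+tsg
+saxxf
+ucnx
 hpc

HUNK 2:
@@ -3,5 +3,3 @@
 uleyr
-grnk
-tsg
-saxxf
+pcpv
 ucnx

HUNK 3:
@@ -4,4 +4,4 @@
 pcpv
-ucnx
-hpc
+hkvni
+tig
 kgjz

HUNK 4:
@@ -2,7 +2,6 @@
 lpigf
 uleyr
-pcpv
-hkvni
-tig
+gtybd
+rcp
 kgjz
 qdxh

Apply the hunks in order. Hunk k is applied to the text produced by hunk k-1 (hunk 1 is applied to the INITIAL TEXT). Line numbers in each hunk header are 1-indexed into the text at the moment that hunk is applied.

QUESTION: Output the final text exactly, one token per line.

Answer: zdk
lpigf
uleyr
gtybd
rcp
kgjz
qdxh

Derivation:
Hunk 1: at line 4 remove [zlk,jbvn] add [tsg,saxxf,ucnx] -> 10 lines: zdk lpigf uleyr grnk tsg saxxf ucnx hpc kgjz qdxh
Hunk 2: at line 3 remove [grnk,tsg,saxxf] add [pcpv] -> 8 lines: zdk lpigf uleyr pcpv ucnx hpc kgjz qdxh
Hunk 3: at line 4 remove [ucnx,hpc] add [hkvni,tig] -> 8 lines: zdk lpigf uleyr pcpv hkvni tig kgjz qdxh
Hunk 4: at line 2 remove [pcpv,hkvni,tig] add [gtybd,rcp] -> 7 lines: zdk lpigf uleyr gtybd rcp kgjz qdxh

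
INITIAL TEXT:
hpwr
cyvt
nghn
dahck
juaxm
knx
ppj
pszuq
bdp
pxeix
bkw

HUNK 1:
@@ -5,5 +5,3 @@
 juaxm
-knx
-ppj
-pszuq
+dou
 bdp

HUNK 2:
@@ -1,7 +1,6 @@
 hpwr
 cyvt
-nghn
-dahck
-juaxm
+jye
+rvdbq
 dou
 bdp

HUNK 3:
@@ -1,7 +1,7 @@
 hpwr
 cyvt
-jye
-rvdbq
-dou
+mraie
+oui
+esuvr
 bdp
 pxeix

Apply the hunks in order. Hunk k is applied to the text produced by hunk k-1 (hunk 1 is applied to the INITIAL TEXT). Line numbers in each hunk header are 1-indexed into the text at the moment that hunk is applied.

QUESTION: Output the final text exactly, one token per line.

Hunk 1: at line 5 remove [knx,ppj,pszuq] add [dou] -> 9 lines: hpwr cyvt nghn dahck juaxm dou bdp pxeix bkw
Hunk 2: at line 1 remove [nghn,dahck,juaxm] add [jye,rvdbq] -> 8 lines: hpwr cyvt jye rvdbq dou bdp pxeix bkw
Hunk 3: at line 1 remove [jye,rvdbq,dou] add [mraie,oui,esuvr] -> 8 lines: hpwr cyvt mraie oui esuvr bdp pxeix bkw

Answer: hpwr
cyvt
mraie
oui
esuvr
bdp
pxeix
bkw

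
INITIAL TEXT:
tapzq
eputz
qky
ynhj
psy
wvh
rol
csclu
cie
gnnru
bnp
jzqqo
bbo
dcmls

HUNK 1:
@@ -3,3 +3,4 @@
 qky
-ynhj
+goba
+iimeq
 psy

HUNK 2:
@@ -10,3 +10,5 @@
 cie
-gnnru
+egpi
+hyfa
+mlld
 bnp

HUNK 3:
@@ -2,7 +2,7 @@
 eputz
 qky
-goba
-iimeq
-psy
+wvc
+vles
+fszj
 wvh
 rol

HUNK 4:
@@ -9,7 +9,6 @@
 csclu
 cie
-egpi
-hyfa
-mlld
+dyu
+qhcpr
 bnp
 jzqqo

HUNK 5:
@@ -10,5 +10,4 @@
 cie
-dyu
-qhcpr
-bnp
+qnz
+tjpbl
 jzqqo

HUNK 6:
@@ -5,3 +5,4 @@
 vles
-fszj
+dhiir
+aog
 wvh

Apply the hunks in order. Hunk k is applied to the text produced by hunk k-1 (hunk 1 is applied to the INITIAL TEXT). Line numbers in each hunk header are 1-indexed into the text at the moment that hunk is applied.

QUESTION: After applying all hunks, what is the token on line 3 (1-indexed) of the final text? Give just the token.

Hunk 1: at line 3 remove [ynhj] add [goba,iimeq] -> 15 lines: tapzq eputz qky goba iimeq psy wvh rol csclu cie gnnru bnp jzqqo bbo dcmls
Hunk 2: at line 10 remove [gnnru] add [egpi,hyfa,mlld] -> 17 lines: tapzq eputz qky goba iimeq psy wvh rol csclu cie egpi hyfa mlld bnp jzqqo bbo dcmls
Hunk 3: at line 2 remove [goba,iimeq,psy] add [wvc,vles,fszj] -> 17 lines: tapzq eputz qky wvc vles fszj wvh rol csclu cie egpi hyfa mlld bnp jzqqo bbo dcmls
Hunk 4: at line 9 remove [egpi,hyfa,mlld] add [dyu,qhcpr] -> 16 lines: tapzq eputz qky wvc vles fszj wvh rol csclu cie dyu qhcpr bnp jzqqo bbo dcmls
Hunk 5: at line 10 remove [dyu,qhcpr,bnp] add [qnz,tjpbl] -> 15 lines: tapzq eputz qky wvc vles fszj wvh rol csclu cie qnz tjpbl jzqqo bbo dcmls
Hunk 6: at line 5 remove [fszj] add [dhiir,aog] -> 16 lines: tapzq eputz qky wvc vles dhiir aog wvh rol csclu cie qnz tjpbl jzqqo bbo dcmls
Final line 3: qky

Answer: qky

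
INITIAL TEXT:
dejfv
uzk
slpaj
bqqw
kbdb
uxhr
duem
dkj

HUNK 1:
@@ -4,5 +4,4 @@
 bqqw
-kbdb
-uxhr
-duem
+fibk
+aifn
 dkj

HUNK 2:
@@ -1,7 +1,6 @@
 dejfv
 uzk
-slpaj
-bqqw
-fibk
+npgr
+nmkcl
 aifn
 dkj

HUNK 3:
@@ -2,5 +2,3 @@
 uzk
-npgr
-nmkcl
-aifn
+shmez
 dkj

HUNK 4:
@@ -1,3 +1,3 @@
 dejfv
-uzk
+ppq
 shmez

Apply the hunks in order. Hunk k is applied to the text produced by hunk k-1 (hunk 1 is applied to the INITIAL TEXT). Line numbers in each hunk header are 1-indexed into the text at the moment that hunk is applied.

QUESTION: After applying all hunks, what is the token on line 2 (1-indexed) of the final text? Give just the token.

Hunk 1: at line 4 remove [kbdb,uxhr,duem] add [fibk,aifn] -> 7 lines: dejfv uzk slpaj bqqw fibk aifn dkj
Hunk 2: at line 1 remove [slpaj,bqqw,fibk] add [npgr,nmkcl] -> 6 lines: dejfv uzk npgr nmkcl aifn dkj
Hunk 3: at line 2 remove [npgr,nmkcl,aifn] add [shmez] -> 4 lines: dejfv uzk shmez dkj
Hunk 4: at line 1 remove [uzk] add [ppq] -> 4 lines: dejfv ppq shmez dkj
Final line 2: ppq

Answer: ppq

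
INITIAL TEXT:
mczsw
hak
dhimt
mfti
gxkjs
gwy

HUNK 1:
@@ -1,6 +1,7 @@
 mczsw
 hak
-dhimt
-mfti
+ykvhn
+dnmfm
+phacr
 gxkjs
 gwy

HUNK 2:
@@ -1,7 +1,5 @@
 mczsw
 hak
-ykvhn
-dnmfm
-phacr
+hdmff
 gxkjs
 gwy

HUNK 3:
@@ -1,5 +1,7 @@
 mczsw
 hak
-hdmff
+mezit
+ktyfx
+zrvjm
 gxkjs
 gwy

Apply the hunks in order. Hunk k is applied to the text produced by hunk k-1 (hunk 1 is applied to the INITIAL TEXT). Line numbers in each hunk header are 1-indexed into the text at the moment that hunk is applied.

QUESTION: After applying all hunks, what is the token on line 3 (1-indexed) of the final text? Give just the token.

Answer: mezit

Derivation:
Hunk 1: at line 1 remove [dhimt,mfti] add [ykvhn,dnmfm,phacr] -> 7 lines: mczsw hak ykvhn dnmfm phacr gxkjs gwy
Hunk 2: at line 1 remove [ykvhn,dnmfm,phacr] add [hdmff] -> 5 lines: mczsw hak hdmff gxkjs gwy
Hunk 3: at line 1 remove [hdmff] add [mezit,ktyfx,zrvjm] -> 7 lines: mczsw hak mezit ktyfx zrvjm gxkjs gwy
Final line 3: mezit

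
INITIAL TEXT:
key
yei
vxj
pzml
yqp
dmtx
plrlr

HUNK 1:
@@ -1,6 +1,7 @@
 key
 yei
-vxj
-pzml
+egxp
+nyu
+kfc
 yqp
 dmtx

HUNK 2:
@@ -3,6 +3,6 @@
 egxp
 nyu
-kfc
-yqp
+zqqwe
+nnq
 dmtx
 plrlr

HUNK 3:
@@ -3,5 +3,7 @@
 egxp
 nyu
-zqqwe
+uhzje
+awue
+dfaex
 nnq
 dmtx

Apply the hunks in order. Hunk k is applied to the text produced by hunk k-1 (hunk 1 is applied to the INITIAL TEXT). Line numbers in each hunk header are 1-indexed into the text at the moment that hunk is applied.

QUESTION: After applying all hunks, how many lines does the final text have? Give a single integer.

Hunk 1: at line 1 remove [vxj,pzml] add [egxp,nyu,kfc] -> 8 lines: key yei egxp nyu kfc yqp dmtx plrlr
Hunk 2: at line 3 remove [kfc,yqp] add [zqqwe,nnq] -> 8 lines: key yei egxp nyu zqqwe nnq dmtx plrlr
Hunk 3: at line 3 remove [zqqwe] add [uhzje,awue,dfaex] -> 10 lines: key yei egxp nyu uhzje awue dfaex nnq dmtx plrlr
Final line count: 10

Answer: 10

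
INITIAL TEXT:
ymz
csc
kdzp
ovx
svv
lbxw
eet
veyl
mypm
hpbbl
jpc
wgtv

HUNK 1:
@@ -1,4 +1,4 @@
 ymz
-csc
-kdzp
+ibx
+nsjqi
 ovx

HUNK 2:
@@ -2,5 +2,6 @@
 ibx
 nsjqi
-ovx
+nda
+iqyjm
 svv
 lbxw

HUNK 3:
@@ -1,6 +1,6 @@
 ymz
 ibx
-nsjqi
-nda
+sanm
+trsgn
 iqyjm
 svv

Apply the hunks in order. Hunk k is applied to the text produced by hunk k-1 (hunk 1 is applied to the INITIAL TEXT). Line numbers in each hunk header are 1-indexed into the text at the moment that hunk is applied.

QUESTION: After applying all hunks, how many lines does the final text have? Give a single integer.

Answer: 13

Derivation:
Hunk 1: at line 1 remove [csc,kdzp] add [ibx,nsjqi] -> 12 lines: ymz ibx nsjqi ovx svv lbxw eet veyl mypm hpbbl jpc wgtv
Hunk 2: at line 2 remove [ovx] add [nda,iqyjm] -> 13 lines: ymz ibx nsjqi nda iqyjm svv lbxw eet veyl mypm hpbbl jpc wgtv
Hunk 3: at line 1 remove [nsjqi,nda] add [sanm,trsgn] -> 13 lines: ymz ibx sanm trsgn iqyjm svv lbxw eet veyl mypm hpbbl jpc wgtv
Final line count: 13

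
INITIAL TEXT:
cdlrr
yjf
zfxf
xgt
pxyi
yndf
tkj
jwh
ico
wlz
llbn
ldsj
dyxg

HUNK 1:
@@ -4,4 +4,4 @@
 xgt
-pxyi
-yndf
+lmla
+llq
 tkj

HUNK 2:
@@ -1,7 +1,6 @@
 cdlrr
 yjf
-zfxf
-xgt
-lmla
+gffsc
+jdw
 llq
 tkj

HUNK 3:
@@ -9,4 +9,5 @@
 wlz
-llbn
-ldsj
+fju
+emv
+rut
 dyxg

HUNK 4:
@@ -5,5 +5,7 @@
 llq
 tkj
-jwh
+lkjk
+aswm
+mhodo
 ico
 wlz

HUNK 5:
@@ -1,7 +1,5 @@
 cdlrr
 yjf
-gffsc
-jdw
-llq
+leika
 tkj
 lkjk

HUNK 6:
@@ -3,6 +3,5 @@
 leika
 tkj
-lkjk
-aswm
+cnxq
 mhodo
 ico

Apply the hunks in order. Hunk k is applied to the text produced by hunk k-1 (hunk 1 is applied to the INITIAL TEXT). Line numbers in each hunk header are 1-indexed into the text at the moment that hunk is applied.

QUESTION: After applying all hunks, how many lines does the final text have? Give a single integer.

Answer: 12

Derivation:
Hunk 1: at line 4 remove [pxyi,yndf] add [lmla,llq] -> 13 lines: cdlrr yjf zfxf xgt lmla llq tkj jwh ico wlz llbn ldsj dyxg
Hunk 2: at line 1 remove [zfxf,xgt,lmla] add [gffsc,jdw] -> 12 lines: cdlrr yjf gffsc jdw llq tkj jwh ico wlz llbn ldsj dyxg
Hunk 3: at line 9 remove [llbn,ldsj] add [fju,emv,rut] -> 13 lines: cdlrr yjf gffsc jdw llq tkj jwh ico wlz fju emv rut dyxg
Hunk 4: at line 5 remove [jwh] add [lkjk,aswm,mhodo] -> 15 lines: cdlrr yjf gffsc jdw llq tkj lkjk aswm mhodo ico wlz fju emv rut dyxg
Hunk 5: at line 1 remove [gffsc,jdw,llq] add [leika] -> 13 lines: cdlrr yjf leika tkj lkjk aswm mhodo ico wlz fju emv rut dyxg
Hunk 6: at line 3 remove [lkjk,aswm] add [cnxq] -> 12 lines: cdlrr yjf leika tkj cnxq mhodo ico wlz fju emv rut dyxg
Final line count: 12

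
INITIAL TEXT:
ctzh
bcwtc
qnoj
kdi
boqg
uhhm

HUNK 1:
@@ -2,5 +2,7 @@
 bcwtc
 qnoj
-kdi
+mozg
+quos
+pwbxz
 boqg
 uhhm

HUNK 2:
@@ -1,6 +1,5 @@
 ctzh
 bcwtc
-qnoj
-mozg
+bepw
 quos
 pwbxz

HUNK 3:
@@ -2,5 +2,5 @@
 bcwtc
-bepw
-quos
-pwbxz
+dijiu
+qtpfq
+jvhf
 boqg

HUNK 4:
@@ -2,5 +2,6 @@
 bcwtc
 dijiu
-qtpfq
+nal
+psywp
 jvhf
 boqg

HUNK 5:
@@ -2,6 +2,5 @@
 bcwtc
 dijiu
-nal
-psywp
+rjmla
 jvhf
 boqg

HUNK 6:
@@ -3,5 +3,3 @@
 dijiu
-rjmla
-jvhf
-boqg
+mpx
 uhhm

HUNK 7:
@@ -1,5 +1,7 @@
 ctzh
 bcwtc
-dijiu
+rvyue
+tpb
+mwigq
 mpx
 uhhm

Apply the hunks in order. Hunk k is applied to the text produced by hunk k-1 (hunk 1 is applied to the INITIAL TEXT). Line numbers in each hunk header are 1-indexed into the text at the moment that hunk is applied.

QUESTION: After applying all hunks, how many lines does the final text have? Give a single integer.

Answer: 7

Derivation:
Hunk 1: at line 2 remove [kdi] add [mozg,quos,pwbxz] -> 8 lines: ctzh bcwtc qnoj mozg quos pwbxz boqg uhhm
Hunk 2: at line 1 remove [qnoj,mozg] add [bepw] -> 7 lines: ctzh bcwtc bepw quos pwbxz boqg uhhm
Hunk 3: at line 2 remove [bepw,quos,pwbxz] add [dijiu,qtpfq,jvhf] -> 7 lines: ctzh bcwtc dijiu qtpfq jvhf boqg uhhm
Hunk 4: at line 2 remove [qtpfq] add [nal,psywp] -> 8 lines: ctzh bcwtc dijiu nal psywp jvhf boqg uhhm
Hunk 5: at line 2 remove [nal,psywp] add [rjmla] -> 7 lines: ctzh bcwtc dijiu rjmla jvhf boqg uhhm
Hunk 6: at line 3 remove [rjmla,jvhf,boqg] add [mpx] -> 5 lines: ctzh bcwtc dijiu mpx uhhm
Hunk 7: at line 1 remove [dijiu] add [rvyue,tpb,mwigq] -> 7 lines: ctzh bcwtc rvyue tpb mwigq mpx uhhm
Final line count: 7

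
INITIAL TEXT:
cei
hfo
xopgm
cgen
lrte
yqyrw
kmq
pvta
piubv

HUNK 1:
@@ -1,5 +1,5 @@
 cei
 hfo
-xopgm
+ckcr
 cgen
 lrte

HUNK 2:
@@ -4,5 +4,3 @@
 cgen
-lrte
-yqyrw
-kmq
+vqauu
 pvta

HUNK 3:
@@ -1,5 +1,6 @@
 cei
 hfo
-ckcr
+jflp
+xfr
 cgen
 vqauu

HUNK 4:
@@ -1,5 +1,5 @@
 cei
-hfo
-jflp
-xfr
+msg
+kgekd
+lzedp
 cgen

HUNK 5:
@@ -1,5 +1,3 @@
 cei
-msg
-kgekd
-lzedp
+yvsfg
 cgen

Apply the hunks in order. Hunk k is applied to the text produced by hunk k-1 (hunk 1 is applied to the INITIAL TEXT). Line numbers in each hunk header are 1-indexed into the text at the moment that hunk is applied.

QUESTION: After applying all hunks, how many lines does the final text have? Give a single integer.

Hunk 1: at line 1 remove [xopgm] add [ckcr] -> 9 lines: cei hfo ckcr cgen lrte yqyrw kmq pvta piubv
Hunk 2: at line 4 remove [lrte,yqyrw,kmq] add [vqauu] -> 7 lines: cei hfo ckcr cgen vqauu pvta piubv
Hunk 3: at line 1 remove [ckcr] add [jflp,xfr] -> 8 lines: cei hfo jflp xfr cgen vqauu pvta piubv
Hunk 4: at line 1 remove [hfo,jflp,xfr] add [msg,kgekd,lzedp] -> 8 lines: cei msg kgekd lzedp cgen vqauu pvta piubv
Hunk 5: at line 1 remove [msg,kgekd,lzedp] add [yvsfg] -> 6 lines: cei yvsfg cgen vqauu pvta piubv
Final line count: 6

Answer: 6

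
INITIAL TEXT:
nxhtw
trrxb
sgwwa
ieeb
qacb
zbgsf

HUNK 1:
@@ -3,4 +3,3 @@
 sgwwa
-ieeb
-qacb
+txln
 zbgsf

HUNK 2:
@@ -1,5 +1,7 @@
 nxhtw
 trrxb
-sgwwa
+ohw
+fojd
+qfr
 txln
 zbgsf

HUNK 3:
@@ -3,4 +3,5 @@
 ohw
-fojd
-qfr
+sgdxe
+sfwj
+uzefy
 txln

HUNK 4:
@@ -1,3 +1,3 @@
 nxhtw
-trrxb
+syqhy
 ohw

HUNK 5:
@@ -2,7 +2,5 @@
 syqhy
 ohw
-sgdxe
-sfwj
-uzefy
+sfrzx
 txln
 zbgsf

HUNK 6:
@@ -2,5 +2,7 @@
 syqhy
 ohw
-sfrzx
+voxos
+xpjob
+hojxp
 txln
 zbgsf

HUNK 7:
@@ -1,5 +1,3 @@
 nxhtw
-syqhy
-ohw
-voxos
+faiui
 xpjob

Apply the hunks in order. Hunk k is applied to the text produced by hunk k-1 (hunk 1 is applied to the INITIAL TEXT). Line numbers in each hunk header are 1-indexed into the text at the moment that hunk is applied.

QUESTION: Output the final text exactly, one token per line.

Answer: nxhtw
faiui
xpjob
hojxp
txln
zbgsf

Derivation:
Hunk 1: at line 3 remove [ieeb,qacb] add [txln] -> 5 lines: nxhtw trrxb sgwwa txln zbgsf
Hunk 2: at line 1 remove [sgwwa] add [ohw,fojd,qfr] -> 7 lines: nxhtw trrxb ohw fojd qfr txln zbgsf
Hunk 3: at line 3 remove [fojd,qfr] add [sgdxe,sfwj,uzefy] -> 8 lines: nxhtw trrxb ohw sgdxe sfwj uzefy txln zbgsf
Hunk 4: at line 1 remove [trrxb] add [syqhy] -> 8 lines: nxhtw syqhy ohw sgdxe sfwj uzefy txln zbgsf
Hunk 5: at line 2 remove [sgdxe,sfwj,uzefy] add [sfrzx] -> 6 lines: nxhtw syqhy ohw sfrzx txln zbgsf
Hunk 6: at line 2 remove [sfrzx] add [voxos,xpjob,hojxp] -> 8 lines: nxhtw syqhy ohw voxos xpjob hojxp txln zbgsf
Hunk 7: at line 1 remove [syqhy,ohw,voxos] add [faiui] -> 6 lines: nxhtw faiui xpjob hojxp txln zbgsf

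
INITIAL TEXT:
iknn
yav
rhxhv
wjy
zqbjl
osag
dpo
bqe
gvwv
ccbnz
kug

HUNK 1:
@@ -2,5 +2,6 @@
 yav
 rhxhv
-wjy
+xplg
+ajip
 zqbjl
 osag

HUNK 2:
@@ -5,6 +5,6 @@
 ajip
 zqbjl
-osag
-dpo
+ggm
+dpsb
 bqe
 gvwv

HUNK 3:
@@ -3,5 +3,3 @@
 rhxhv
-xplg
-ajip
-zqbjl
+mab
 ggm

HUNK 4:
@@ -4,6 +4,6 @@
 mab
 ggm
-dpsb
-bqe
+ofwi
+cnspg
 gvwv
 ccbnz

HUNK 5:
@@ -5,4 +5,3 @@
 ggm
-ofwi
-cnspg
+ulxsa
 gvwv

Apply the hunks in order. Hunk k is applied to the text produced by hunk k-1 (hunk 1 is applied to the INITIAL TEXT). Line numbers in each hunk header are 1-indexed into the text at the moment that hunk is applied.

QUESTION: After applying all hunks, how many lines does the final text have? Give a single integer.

Hunk 1: at line 2 remove [wjy] add [xplg,ajip] -> 12 lines: iknn yav rhxhv xplg ajip zqbjl osag dpo bqe gvwv ccbnz kug
Hunk 2: at line 5 remove [osag,dpo] add [ggm,dpsb] -> 12 lines: iknn yav rhxhv xplg ajip zqbjl ggm dpsb bqe gvwv ccbnz kug
Hunk 3: at line 3 remove [xplg,ajip,zqbjl] add [mab] -> 10 lines: iknn yav rhxhv mab ggm dpsb bqe gvwv ccbnz kug
Hunk 4: at line 4 remove [dpsb,bqe] add [ofwi,cnspg] -> 10 lines: iknn yav rhxhv mab ggm ofwi cnspg gvwv ccbnz kug
Hunk 5: at line 5 remove [ofwi,cnspg] add [ulxsa] -> 9 lines: iknn yav rhxhv mab ggm ulxsa gvwv ccbnz kug
Final line count: 9

Answer: 9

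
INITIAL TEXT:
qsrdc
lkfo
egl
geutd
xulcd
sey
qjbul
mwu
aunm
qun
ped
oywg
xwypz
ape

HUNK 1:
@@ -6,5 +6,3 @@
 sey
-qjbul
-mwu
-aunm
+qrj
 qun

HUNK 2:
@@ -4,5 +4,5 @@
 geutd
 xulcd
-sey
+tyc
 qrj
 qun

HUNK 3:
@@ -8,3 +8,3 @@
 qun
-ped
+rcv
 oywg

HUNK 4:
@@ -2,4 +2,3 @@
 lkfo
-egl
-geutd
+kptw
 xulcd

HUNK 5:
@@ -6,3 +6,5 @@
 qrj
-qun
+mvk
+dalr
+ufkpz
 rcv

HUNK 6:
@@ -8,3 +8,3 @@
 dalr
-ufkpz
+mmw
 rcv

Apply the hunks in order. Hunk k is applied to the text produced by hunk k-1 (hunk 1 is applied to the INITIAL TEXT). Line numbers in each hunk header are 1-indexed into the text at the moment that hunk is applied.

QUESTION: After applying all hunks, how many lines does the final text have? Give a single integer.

Answer: 13

Derivation:
Hunk 1: at line 6 remove [qjbul,mwu,aunm] add [qrj] -> 12 lines: qsrdc lkfo egl geutd xulcd sey qrj qun ped oywg xwypz ape
Hunk 2: at line 4 remove [sey] add [tyc] -> 12 lines: qsrdc lkfo egl geutd xulcd tyc qrj qun ped oywg xwypz ape
Hunk 3: at line 8 remove [ped] add [rcv] -> 12 lines: qsrdc lkfo egl geutd xulcd tyc qrj qun rcv oywg xwypz ape
Hunk 4: at line 2 remove [egl,geutd] add [kptw] -> 11 lines: qsrdc lkfo kptw xulcd tyc qrj qun rcv oywg xwypz ape
Hunk 5: at line 6 remove [qun] add [mvk,dalr,ufkpz] -> 13 lines: qsrdc lkfo kptw xulcd tyc qrj mvk dalr ufkpz rcv oywg xwypz ape
Hunk 6: at line 8 remove [ufkpz] add [mmw] -> 13 lines: qsrdc lkfo kptw xulcd tyc qrj mvk dalr mmw rcv oywg xwypz ape
Final line count: 13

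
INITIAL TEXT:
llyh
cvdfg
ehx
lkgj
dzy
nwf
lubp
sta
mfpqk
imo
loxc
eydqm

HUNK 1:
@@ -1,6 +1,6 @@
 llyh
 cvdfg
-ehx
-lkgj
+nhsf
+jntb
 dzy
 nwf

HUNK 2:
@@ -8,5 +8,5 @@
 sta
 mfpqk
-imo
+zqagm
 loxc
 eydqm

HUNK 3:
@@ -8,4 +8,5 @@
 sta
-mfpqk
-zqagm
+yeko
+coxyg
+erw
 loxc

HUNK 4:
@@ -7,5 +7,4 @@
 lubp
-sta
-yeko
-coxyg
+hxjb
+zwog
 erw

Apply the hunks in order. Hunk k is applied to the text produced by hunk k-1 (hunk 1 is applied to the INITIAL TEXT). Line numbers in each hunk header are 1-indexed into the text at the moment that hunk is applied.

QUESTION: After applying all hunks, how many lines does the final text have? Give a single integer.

Hunk 1: at line 1 remove [ehx,lkgj] add [nhsf,jntb] -> 12 lines: llyh cvdfg nhsf jntb dzy nwf lubp sta mfpqk imo loxc eydqm
Hunk 2: at line 8 remove [imo] add [zqagm] -> 12 lines: llyh cvdfg nhsf jntb dzy nwf lubp sta mfpqk zqagm loxc eydqm
Hunk 3: at line 8 remove [mfpqk,zqagm] add [yeko,coxyg,erw] -> 13 lines: llyh cvdfg nhsf jntb dzy nwf lubp sta yeko coxyg erw loxc eydqm
Hunk 4: at line 7 remove [sta,yeko,coxyg] add [hxjb,zwog] -> 12 lines: llyh cvdfg nhsf jntb dzy nwf lubp hxjb zwog erw loxc eydqm
Final line count: 12

Answer: 12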